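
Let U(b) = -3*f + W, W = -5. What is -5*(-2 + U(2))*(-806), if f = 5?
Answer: -88660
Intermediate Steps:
U(b) = -20 (U(b) = -3*5 - 5 = -15 - 5 = -20)
-5*(-2 + U(2))*(-806) = -5*(-2 - 20)*(-806) = -5*(-22)*(-806) = 110*(-806) = -88660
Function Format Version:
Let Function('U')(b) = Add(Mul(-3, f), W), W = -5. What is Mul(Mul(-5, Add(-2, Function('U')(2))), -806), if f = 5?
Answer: -88660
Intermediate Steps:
Function('U')(b) = -20 (Function('U')(b) = Add(Mul(-3, 5), -5) = Add(-15, -5) = -20)
Mul(Mul(-5, Add(-2, Function('U')(2))), -806) = Mul(Mul(-5, Add(-2, -20)), -806) = Mul(Mul(-5, -22), -806) = Mul(110, -806) = -88660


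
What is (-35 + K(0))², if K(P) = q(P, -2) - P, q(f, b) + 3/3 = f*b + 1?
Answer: 1225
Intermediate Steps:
q(f, b) = b*f (q(f, b) = -1 + (f*b + 1) = -1 + (b*f + 1) = -1 + (1 + b*f) = b*f)
K(P) = -3*P (K(P) = -2*P - P = -3*P)
(-35 + K(0))² = (-35 - 3*0)² = (-35 + 0)² = (-35)² = 1225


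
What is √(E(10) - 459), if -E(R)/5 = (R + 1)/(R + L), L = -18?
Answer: I*√7234/4 ≈ 21.263*I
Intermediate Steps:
E(R) = -5*(1 + R)/(-18 + R) (E(R) = -5*(R + 1)/(R - 18) = -5*(1 + R)/(-18 + R))
√(E(10) - 459) = √(5*(-1 - 1*10)/(-18 + 10) - 459) = √(5*(-1 - 10)/(-8) - 459) = √(5*(-⅛)*(-11) - 459) = √(55/8 - 459) = √(-3617/8) = I*√7234/4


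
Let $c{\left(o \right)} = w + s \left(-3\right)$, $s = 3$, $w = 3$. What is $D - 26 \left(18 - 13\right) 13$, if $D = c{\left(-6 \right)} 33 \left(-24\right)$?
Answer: $3062$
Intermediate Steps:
$c{\left(o \right)} = -6$ ($c{\left(o \right)} = 3 + 3 \left(-3\right) = 3 - 9 = -6$)
$D = 4752$ ($D = \left(-6\right) 33 \left(-24\right) = \left(-198\right) \left(-24\right) = 4752$)
$D - 26 \left(18 - 13\right) 13 = 4752 - 26 \left(18 - 13\right) 13 = 4752 - 26 \cdot 5 \cdot 13 = 4752 - 26 \cdot 65 = 4752 - 1690 = 3062$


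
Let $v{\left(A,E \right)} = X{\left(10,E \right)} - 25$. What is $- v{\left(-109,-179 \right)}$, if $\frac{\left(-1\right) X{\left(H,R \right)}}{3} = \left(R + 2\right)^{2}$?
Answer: $94012$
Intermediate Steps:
$X{\left(H,R \right)} = - 3 \left(2 + R\right)^{2}$ ($X{\left(H,R \right)} = - 3 \left(R + 2\right)^{2} = - 3 \left(2 + R\right)^{2}$)
$v{\left(A,E \right)} = -25 - 3 \left(2 + E\right)^{2}$ ($v{\left(A,E \right)} = - 3 \left(2 + E\right)^{2} - 25 = -25 - 3 \left(2 + E\right)^{2}$)
$- v{\left(-109,-179 \right)} = - (-25 - 3 \left(2 - 179\right)^{2}) = - (-25 - 3 \left(-177\right)^{2}) = - (-25 - 93987) = \left(-1\right) \left(-94012\right) = 94012$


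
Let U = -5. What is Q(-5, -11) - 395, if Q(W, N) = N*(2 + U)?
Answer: -362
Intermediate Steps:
Q(W, N) = -3*N (Q(W, N) = N*(2 - 5) = N*(-3) = -3*N)
Q(-5, -11) - 395 = -3*(-11) - 395 = 33 - 395 = -362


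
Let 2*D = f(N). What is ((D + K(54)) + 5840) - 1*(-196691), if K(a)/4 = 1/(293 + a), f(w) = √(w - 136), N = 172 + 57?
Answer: 70278261/347 + √93/2 ≈ 2.0254e+5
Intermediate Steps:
N = 229
f(w) = √(-136 + w)
D = √93/2 (D = √(-136 + 229)/2 = √93/2 ≈ 4.8218)
K(a) = 4/(293 + a)
((D + K(54)) + 5840) - 1*(-196691) = ((√93/2 + 4/(293 + 54)) + 5840) - 1*(-196691) = ((√93/2 + 4/347) + 5840) + 196691 = ((4/347 + √93/2) + 5840) + 196691 = (2026484/347 + √93/2) + 196691 = 70278261/347 + √93/2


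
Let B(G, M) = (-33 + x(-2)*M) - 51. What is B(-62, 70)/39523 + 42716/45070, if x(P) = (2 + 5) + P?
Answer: 850126544/890650805 ≈ 0.95450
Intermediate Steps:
x(P) = 7 + P
B(G, M) = -84 + 5*M (B(G, M) = (-33 + (7 - 2)*M) - 51 = (-33 + 5*M) - 51 = -84 + 5*M)
B(-62, 70)/39523 + 42716/45070 = (-84 + 5*70)/39523 + 42716/45070 = (-84 + 350)*(1/39523) + 42716*(1/45070) = 266*(1/39523) + 21358/22535 = 266/39523 + 21358/22535 = 850126544/890650805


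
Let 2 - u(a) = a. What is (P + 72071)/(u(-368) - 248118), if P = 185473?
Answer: -64386/61937 ≈ -1.0395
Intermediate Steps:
u(a) = 2 - a
(P + 72071)/(u(-368) - 248118) = (185473 + 72071)/((2 - 1*(-368)) - 248118) = 257544/((2 + 368) - 248118) = 257544/(370 - 248118) = 257544/(-247748) = 257544*(-1/247748) = -64386/61937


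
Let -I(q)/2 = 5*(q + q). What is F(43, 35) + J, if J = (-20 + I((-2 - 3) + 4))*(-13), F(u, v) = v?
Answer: 35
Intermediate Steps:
I(q) = -20*q (I(q) = -10*(q + q) = -10*2*q = -20*q)
J = 0 (J = (-20 - 20*((-2 - 3) + 4))*(-13) = (-20 - 20*(-5 + 4))*(-13) = (-20 - 20*(-1))*(-13) = (-20 + 20)*(-13) = 0*(-13) = 0)
F(43, 35) + J = 35 + 0 = 35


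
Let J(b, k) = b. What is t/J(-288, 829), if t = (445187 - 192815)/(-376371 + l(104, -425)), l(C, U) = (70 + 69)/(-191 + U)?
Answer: 1619387/695534025 ≈ 0.0023283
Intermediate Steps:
l(C, U) = 139/(-191 + U)
t = -155461152/231844675 (t = (445187 - 192815)/(-376371 + 139/(-191 - 425)) = 252372/(-376371 + 139/(-616)) = 252372/(-376371 + 139*(-1/616)) = 252372/(-376371 - 139/616) = 252372/(-231844675/616) = 252372*(-616/231844675) = -155461152/231844675 ≈ -0.67054)
t/J(-288, 829) = -155461152/231844675/(-288) = -155461152/231844675*(-1/288) = 1619387/695534025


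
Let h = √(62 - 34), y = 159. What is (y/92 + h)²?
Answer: 262273/8464 + 159*√7/23 ≈ 49.277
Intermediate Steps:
h = 2*√7 (h = √28 = 2*√7 ≈ 5.2915)
(y/92 + h)² = (159/92 + 2*√7)²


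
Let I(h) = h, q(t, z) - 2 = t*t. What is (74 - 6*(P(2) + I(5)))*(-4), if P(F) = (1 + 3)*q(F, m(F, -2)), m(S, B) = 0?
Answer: 400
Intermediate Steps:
q(t, z) = 2 + t² (q(t, z) = 2 + t*t = 2 + t²)
P(F) = 8 + 4*F² (P(F) = (1 + 3)*(2 + F²) = 4*(2 + F²) = 8 + 4*F²)
(74 - 6*(P(2) + I(5)))*(-4) = (74 - 6*((8 + 4*2²) + 5))*(-4) = (74 - 6*((8 + 4*4) + 5))*(-4) = (74 - 6*((8 + 16) + 5))*(-4) = (74 - 6*(24 + 5))*(-4) = (74 - 6*29)*(-4) = (74 - 174)*(-4) = -100*(-4) = 400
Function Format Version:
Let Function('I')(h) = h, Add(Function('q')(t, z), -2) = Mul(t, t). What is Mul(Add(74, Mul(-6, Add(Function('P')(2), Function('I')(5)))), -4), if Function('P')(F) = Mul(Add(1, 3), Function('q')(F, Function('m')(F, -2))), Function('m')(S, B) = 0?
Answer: 400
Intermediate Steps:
Function('q')(t, z) = Add(2, Pow(t, 2)) (Function('q')(t, z) = Add(2, Mul(t, t)) = Add(2, Pow(t, 2)))
Function('P')(F) = Add(8, Mul(4, Pow(F, 2))) (Function('P')(F) = Mul(Add(1, 3), Add(2, Pow(F, 2))) = Mul(4, Add(2, Pow(F, 2))) = Add(8, Mul(4, Pow(F, 2))))
Mul(Add(74, Mul(-6, Add(Function('P')(2), Function('I')(5)))), -4) = Mul(Add(74, Mul(-6, Add(Add(8, Mul(4, Pow(2, 2))), 5))), -4) = Mul(Add(74, Mul(-6, Add(Add(8, Mul(4, 4)), 5))), -4) = Mul(Add(74, Mul(-6, Add(Add(8, 16), 5))), -4) = Mul(Add(74, Mul(-6, Add(24, 5))), -4) = Mul(Add(74, Mul(-6, 29)), -4) = Mul(Add(74, -174), -4) = Mul(-100, -4) = 400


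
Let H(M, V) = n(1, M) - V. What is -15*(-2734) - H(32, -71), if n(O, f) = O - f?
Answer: 40970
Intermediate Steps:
H(M, V) = 1 - M - V (H(M, V) = (1 - M) - V = 1 - M - V)
-15*(-2734) - H(32, -71) = -15*(-2734) - (1 - 1*32 - 1*(-71)) = 41010 - (1 - 32 + 71) = 41010 - 1*40 = 41010 - 40 = 40970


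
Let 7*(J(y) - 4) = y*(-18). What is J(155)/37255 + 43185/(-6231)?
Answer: -3759736749/541650445 ≈ -6.9413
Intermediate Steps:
J(y) = 4 - 18*y/7 (J(y) = 4 + (y*(-18))/7 = 4 + (-18*y)/7 = 4 - 18*y/7)
J(155)/37255 + 43185/(-6231) = (4 - 18/7*155)/37255 + 43185/(-6231) = (4 - 2790/7)*(1/37255) + 43185*(-1/6231) = -2762/7*1/37255 - 14395/2077 = -2762/260785 - 14395/2077 = -3759736749/541650445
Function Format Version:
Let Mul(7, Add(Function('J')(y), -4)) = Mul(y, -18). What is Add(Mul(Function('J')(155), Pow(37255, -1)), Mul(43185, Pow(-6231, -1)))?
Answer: Rational(-3759736749, 541650445) ≈ -6.9413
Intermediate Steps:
Function('J')(y) = Add(4, Mul(Rational(-18, 7), y)) (Function('J')(y) = Add(4, Mul(Rational(1, 7), Mul(y, -18))) = Add(4, Mul(Rational(1, 7), Mul(-18, y))) = Add(4, Mul(Rational(-18, 7), y)))
Add(Mul(Function('J')(155), Pow(37255, -1)), Mul(43185, Pow(-6231, -1))) = Add(Mul(Add(4, Mul(Rational(-18, 7), 155)), Pow(37255, -1)), Mul(43185, Pow(-6231, -1))) = Add(Mul(Add(4, Rational(-2790, 7)), Rational(1, 37255)), Mul(43185, Rational(-1, 6231))) = Add(Mul(Rational(-2762, 7), Rational(1, 37255)), Rational(-14395, 2077)) = Add(Rational(-2762, 260785), Rational(-14395, 2077)) = Rational(-3759736749, 541650445)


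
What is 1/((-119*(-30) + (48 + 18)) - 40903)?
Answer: -1/37267 ≈ -2.6833e-5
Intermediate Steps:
1/((-119*(-30) + (48 + 18)) - 40903) = 1/((3570 + 66) - 40903) = 1/(3636 - 40903) = 1/(-37267) = -1/37267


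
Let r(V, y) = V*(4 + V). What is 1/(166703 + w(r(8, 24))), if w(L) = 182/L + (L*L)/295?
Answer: 14160/2360983693 ≈ 5.9975e-6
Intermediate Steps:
w(L) = 182/L + L²/295 (w(L) = 182/L + L²*(1/295) = 182/L + L²/295)
1/(166703 + w(r(8, 24))) = 1/(166703 + (53690 + (8*(4 + 8))³)/(295*((8*(4 + 8))))) = 1/(166703 + (53690 + (8*12)³)/(295*((8*12)))) = 1/(166703 + (1/295)*(53690 + 96³)/96) = 1/(166703 + (1/295)*(1/96)*(53690 + 884736)) = 1/(166703 + (1/295)*(1/96)*938426) = 1/(166703 + 469213/14160) = 1/(2360983693/14160) = 14160/2360983693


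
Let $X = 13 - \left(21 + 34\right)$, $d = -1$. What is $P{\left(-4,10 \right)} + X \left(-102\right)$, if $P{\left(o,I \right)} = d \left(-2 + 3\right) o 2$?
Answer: $4292$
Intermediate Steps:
$P{\left(o,I \right)} = - 2 o$ ($P{\left(o,I \right)} = - \left(-2 + 3\right) o 2 = - 1 o 2 = - o 2 = - 2 o$)
$X = -42$ ($X = 13 - 55 = -42$)
$P{\left(-4,10 \right)} + X \left(-102\right) = \left(-2\right) \left(-4\right) - -4284 = 8 + 4284 = 4292$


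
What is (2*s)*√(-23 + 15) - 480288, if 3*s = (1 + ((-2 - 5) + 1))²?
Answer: -480288 + 100*I*√2/3 ≈ -4.8029e+5 + 47.14*I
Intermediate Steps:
s = 25/3 (s = (1 + ((-2 - 5) + 1))²/3 = (1 + (-7 + 1))²/3 = (1 - 6)²/3 = (⅓)*(-5)² = (⅓)*25 = 25/3 ≈ 8.3333)
(2*s)*√(-23 + 15) - 480288 = (2*(25/3))*√(-23 + 15) - 480288 = 50*√(-8)/3 - 480288 = 50*(2*I*√2)/3 - 480288 = 100*I*√2/3 - 480288 = -480288 + 100*I*√2/3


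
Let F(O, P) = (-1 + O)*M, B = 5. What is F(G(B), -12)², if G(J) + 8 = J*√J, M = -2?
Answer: 824 - 360*√5 ≈ 19.016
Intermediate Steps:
G(J) = -8 + J^(3/2) (G(J) = -8 + J*√J = -8 + J^(3/2))
F(O, P) = 2 - 2*O (F(O, P) = (-1 + O)*(-2) = 2 - 2*O)
F(G(B), -12)² = (2 - 2*(-8 + 5^(3/2)))² = (2 - 2*(-8 + 5*√5))² = (2 + (16 - 10*√5))² = (18 - 10*√5)²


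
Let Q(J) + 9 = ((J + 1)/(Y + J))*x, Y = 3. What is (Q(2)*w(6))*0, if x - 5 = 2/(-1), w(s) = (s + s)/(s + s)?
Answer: 0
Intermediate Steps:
w(s) = 1 (w(s) = (2*s)/((2*s)) = (2*s)*(1/(2*s)) = 1)
x = 3 (x = 5 + 2/(-1) = 5 + 2*(-1) = 5 - 2 = 3)
Q(J) = -9 + 3*(1 + J)/(3 + J) (Q(J) = -9 + ((J + 1)/(3 + J))*3 = -9 + ((1 + J)/(3 + J))*3 = -9 + 3*(1 + J)/(3 + J))
(Q(2)*w(6))*0 = ((6*(-4 - 1*2)/(3 + 2))*1)*0 = ((6*(-4 - 2)/5)*1)*0 = ((6*(1/5)*(-6))*1)*0 = -36/5*1*0 = -36/5*0 = 0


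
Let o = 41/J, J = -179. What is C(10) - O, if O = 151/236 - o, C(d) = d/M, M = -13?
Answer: -899605/549172 ≈ -1.6381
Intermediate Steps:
o = -41/179 (o = 41/(-179) = 41*(-1/179) = -41/179 ≈ -0.22905)
C(d) = -d/13 (C(d) = d/(-13) = d*(-1/13) = -d/13)
O = 36705/42244 (O = 151/236 - 1*(-41/179) = 151*(1/236) + 41/179 = 151/236 + 41/179 = 36705/42244 ≈ 0.86888)
C(10) - O = -1/13*10 - 1*36705/42244 = -10/13 - 36705/42244 = -899605/549172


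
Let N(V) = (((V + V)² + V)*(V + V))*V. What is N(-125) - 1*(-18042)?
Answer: 1949236792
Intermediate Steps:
N(V) = 2*V²*(V + 4*V²) (N(V) = (((2*V)² + V)*(2*V))*V = ((4*V² + V)*(2*V))*V = ((V + 4*V²)*(2*V))*V = (2*V*(V + 4*V²))*V = 2*V²*(V + 4*V²))
N(-125) - 1*(-18042) = (-125)³*(2 + 8*(-125)) - 1*(-18042) = -1953125*(2 - 1000) + 18042 = -1953125*(-998) + 18042 = 1949218750 + 18042 = 1949236792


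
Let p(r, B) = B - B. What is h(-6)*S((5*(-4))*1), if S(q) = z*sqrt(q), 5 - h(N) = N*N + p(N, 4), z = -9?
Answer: 558*I*sqrt(5) ≈ 1247.7*I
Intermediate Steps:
p(r, B) = 0
h(N) = 5 - N**2 (h(N) = 5 - (N*N + 0) = 5 - (N**2 + 0) = 5 - N**2)
S(q) = -9*sqrt(q)
h(-6)*S((5*(-4))*1) = (5 - 1*(-6)**2)*(-9*2*I*sqrt(5)) = (5 - 1*36)*(-9*2*I*sqrt(5)) = (5 - 36)*(-18*I*sqrt(5)) = -(-279)*2*I*sqrt(5) = -(-558)*I*sqrt(5) = 558*I*sqrt(5)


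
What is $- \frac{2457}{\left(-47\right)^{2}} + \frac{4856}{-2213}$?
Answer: $- \frac{16164245}{4888517} \approx -3.3066$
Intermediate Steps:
$- \frac{2457}{\left(-47\right)^{2}} + \frac{4856}{-2213} = - \frac{2457}{2209} + 4856 \left(- \frac{1}{2213}\right) = \left(-2457\right) \frac{1}{2209} - \frac{4856}{2213} = - \frac{2457}{2209} - \frac{4856}{2213} = - \frac{16164245}{4888517}$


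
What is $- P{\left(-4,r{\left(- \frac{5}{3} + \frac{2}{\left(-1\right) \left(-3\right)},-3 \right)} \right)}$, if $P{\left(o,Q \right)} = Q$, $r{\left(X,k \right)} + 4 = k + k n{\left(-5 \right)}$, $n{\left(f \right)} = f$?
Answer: $-8$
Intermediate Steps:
$r{\left(X,k \right)} = -4 - 4 k$ ($r{\left(X,k \right)} = -4 + \left(k + k \left(-5\right)\right) = -4 + \left(k - 5 k\right) = -4 - 4 k$)
$- P{\left(-4,r{\left(- \frac{5}{3} + \frac{2}{\left(-1\right) \left(-3\right)},-3 \right)} \right)} = - (-4 - -12) = - (-4 + 12) = \left(-1\right) 8 = -8$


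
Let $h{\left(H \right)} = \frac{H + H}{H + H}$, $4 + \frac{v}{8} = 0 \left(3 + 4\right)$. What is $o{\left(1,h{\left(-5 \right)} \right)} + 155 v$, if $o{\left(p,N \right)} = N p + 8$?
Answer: $-4951$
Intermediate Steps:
$v = -32$ ($v = -32 + 8 \cdot 0 \left(3 + 4\right) = -32 + 8 \cdot 0 \cdot 7 = -32 + 8 \cdot 0 = -32 + 0 = -32$)
$h{\left(H \right)} = 1$ ($h{\left(H \right)} = \frac{2 H}{2 H} = 2 H \frac{1}{2 H} = 1$)
$o{\left(p,N \right)} = 8 + N p$
$o{\left(1,h{\left(-5 \right)} \right)} + 155 v = \left(8 + 1 \cdot 1\right) + 155 \left(-32\right) = \left(8 + 1\right) - 4960 = 9 - 4960 = -4951$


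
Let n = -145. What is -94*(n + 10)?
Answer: 12690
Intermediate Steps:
-94*(n + 10) = -94*(-145 + 10) = -94*(-135) = 12690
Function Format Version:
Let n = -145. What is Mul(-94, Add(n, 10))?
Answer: 12690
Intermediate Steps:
Mul(-94, Add(n, 10)) = Mul(-94, Add(-145, 10)) = Mul(-94, -135) = 12690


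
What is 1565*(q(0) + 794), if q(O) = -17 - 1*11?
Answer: 1198790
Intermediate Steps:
q(O) = -28 (q(O) = -17 - 11 = -28)
1565*(q(0) + 794) = 1565*(-28 + 794) = 1565*766 = 1198790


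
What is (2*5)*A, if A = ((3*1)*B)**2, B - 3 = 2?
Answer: 2250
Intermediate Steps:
B = 5 (B = 3 + 2 = 5)
A = 225 (A = ((3*1)*5)**2 = (3*5)**2 = 15**2 = 225)
(2*5)*A = (2*5)*225 = 10*225 = 2250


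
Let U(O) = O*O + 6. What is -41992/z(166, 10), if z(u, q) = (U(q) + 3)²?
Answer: -41992/11881 ≈ -3.5344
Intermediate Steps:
U(O) = 6 + O² (U(O) = O² + 6 = 6 + O²)
z(u, q) = (9 + q²)² (z(u, q) = ((6 + q²) + 3)² = (9 + q²)²)
-41992/z(166, 10) = -41992/(9 + 10²)² = -41992/(9 + 100)² = -41992/(109²) = -41992/11881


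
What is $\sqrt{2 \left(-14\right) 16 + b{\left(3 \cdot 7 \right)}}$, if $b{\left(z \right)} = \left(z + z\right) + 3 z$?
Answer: $7 i \sqrt{7} \approx 18.52 i$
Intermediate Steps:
$b{\left(z \right)} = 5 z$ ($b{\left(z \right)} = 2 z + 3 z = 5 z$)
$\sqrt{2 \left(-14\right) 16 + b{\left(3 \cdot 7 \right)}} = \sqrt{2 \left(-14\right) 16 + 5 \cdot 3 \cdot 7} = \sqrt{\left(-28\right) 16 + 5 \cdot 21} = \sqrt{-448 + 105} = \sqrt{-343} = 7 i \sqrt{7}$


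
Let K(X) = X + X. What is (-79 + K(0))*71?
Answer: -5609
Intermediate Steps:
K(X) = 2*X
(-79 + K(0))*71 = (-79 + 2*0)*71 = (-79 + 0)*71 = -79*71 = -5609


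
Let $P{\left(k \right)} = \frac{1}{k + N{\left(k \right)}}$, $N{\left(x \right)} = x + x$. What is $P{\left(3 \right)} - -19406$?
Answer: $\frac{174655}{9} \approx 19406.0$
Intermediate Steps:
$N{\left(x \right)} = 2 x$
$P{\left(k \right)} = \frac{1}{3 k}$ ($P{\left(k \right)} = \frac{1}{k + 2 k} = \frac{1}{3 k}$)
$P{\left(3 \right)} - -19406 = \frac{1}{3 \cdot 3} - -19406 = \frac{1}{3} \cdot \frac{1}{3} + 19406 = \frac{1}{9} + 19406 = \frac{174655}{9}$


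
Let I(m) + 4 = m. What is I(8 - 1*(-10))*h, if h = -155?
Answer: -2170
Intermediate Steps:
I(m) = -4 + m
I(8 - 1*(-10))*h = (-4 + (8 - 1*(-10)))*(-155) = (-4 + (8 + 10))*(-155) = (-4 + 18)*(-155) = 14*(-155) = -2170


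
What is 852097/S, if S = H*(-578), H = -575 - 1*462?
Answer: 852097/599386 ≈ 1.4216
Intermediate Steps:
H = -1037 (H = -575 - 462 = -1037)
S = 599386 (S = -1037*(-578) = 599386)
852097/S = 852097/599386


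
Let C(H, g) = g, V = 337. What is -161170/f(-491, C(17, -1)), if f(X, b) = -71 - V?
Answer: 80585/204 ≈ 395.02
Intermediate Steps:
f(X, b) = -408 (f(X, b) = -71 - 1*337 = -71 - 337 = -408)
-161170/f(-491, C(17, -1)) = -161170/(-408) = -161170*(-1/408) = 80585/204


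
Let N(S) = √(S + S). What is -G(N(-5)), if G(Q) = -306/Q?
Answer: -153*I*√10/5 ≈ -96.766*I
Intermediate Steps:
N(S) = √2*√S (N(S) = √(2*S) = √2*√S)
-G(N(-5)) = -(-306)/(√2*√(-5)) = -(-306)/(√2*(I*√5)) = -(-306)/(I*√10) = -(-306)*(-I*√10/10) = -153*I*√10/5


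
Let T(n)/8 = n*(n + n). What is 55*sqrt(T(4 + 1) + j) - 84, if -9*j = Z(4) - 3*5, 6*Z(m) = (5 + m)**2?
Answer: -84 + 2695*sqrt(6)/6 ≈ 1016.2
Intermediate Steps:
Z(m) = (5 + m)**2/6
T(n) = 16*n**2 (T(n) = 8*(n*(n + n)) = 8*(n*(2*n)) = 8*(2*n**2) = 16*n**2)
j = 1/6 (j = -((5 + 4)**2/6 - 3*5)/9 = -((1/6)*9**2 - 15)/9 = -((1/6)*81 - 15)/9 = -(27/2 - 15)/9 = -1/9*(-3/2) = 1/6 ≈ 0.16667)
55*sqrt(T(4 + 1) + j) - 84 = 55*sqrt(16*(4 + 1)**2 + 1/6) - 84 = 55*sqrt(16*5**2 + 1/6) - 84 = 55*sqrt(16*25 + 1/6) - 84 = 55*sqrt(400 + 1/6) - 84 = 55*sqrt(2401/6) - 84 = 55*(49*sqrt(6)/6) - 84 = 2695*sqrt(6)/6 - 84 = -84 + 2695*sqrt(6)/6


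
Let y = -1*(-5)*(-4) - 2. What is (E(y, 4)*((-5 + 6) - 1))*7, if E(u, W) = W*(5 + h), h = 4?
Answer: 0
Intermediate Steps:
y = -22 (y = 5*(-4) - 2 = -20 - 2 = -22)
E(u, W) = 9*W (E(u, W) = W*(5 + 4) = W*9 = 9*W)
(E(y, 4)*((-5 + 6) - 1))*7 = ((9*4)*((-5 + 6) - 1))*7 = (36*(1 - 1))*7 = (36*0)*7 = 0*7 = 0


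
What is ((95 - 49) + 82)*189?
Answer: 24192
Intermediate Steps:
((95 - 49) + 82)*189 = (46 + 82)*189 = 128*189 = 24192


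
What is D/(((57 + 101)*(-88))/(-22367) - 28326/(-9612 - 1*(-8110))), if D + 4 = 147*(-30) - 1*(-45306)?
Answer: 686888154364/327225725 ≈ 2099.1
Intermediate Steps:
D = 40892 (D = -4 + (147*(-30) - 1*(-45306)) = -4 + (-4410 + 45306) = -4 + 40896 = 40892)
D/(((57 + 101)*(-88))/(-22367) - 28326/(-9612 - 1*(-8110))) = 40892/(((57 + 101)*(-88))/(-22367) - 28326/(-9612 - 1*(-8110))) = 40892/((158*(-88))*(-1/22367) - 28326/(-9612 + 8110)) = 40892/(-13904*(-1/22367) - 28326/(-1502)) = 40892/(13904/22367 - 28326*(-1/1502)) = 40892/(13904/22367 + 14163/751) = 40892/(327225725/16797617) = 40892*(16797617/327225725) = 686888154364/327225725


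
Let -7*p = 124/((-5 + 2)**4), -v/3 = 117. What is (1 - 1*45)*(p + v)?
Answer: 8762204/567 ≈ 15454.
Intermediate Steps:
v = -351 (v = -3*117 = -351)
p = -124/567 (p = -124/(7*((-5 + 2)**4)) = -124/(7*((-3)**4)) = -124/(7*81) = -1/7*124/81 = -124/567 ≈ -0.21869)
(1 - 1*45)*(p + v) = (1 - 1*45)*(-124/567 - 351) = (1 - 45)*(-199141/567) = -44*(-199141/567) = 8762204/567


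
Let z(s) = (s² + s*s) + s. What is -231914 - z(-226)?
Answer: -333840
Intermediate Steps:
z(s) = s + 2*s² (z(s) = (s² + s²) + s = 2*s² + s = s + 2*s²)
-231914 - z(-226) = -231914 - (-226)*(1 + 2*(-226)) = -231914 - (-226)*(1 - 452) = -231914 - (-226)*(-451) = -231914 - 1*101926 = -231914 - 101926 = -333840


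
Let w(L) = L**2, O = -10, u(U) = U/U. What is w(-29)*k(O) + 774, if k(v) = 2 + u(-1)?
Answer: 3297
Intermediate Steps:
u(U) = 1
k(v) = 3 (k(v) = 2 + 1 = 3)
w(-29)*k(O) + 774 = (-29)**2*3 + 774 = 841*3 + 774 = 2523 + 774 = 3297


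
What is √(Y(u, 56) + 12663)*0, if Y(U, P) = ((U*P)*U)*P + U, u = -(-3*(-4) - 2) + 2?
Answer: 0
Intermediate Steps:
u = -8 (u = -(12 - 2) + 2 = -1*10 + 2 = -10 + 2 = -8)
Y(U, P) = U + P²*U² (Y(U, P) = ((P*U)*U)*P + U = (P*U²)*P + U = P²*U² + U = U + P²*U²)
√(Y(u, 56) + 12663)*0 = √(-8*(1 - 8*56²) + 12663)*0 = √(-8*(1 - 8*3136) + 12663)*0 = √(-8*(1 - 25088) + 12663)*0 = √(-8*(-25087) + 12663)*0 = √(200696 + 12663)*0 = √213359*0 = 0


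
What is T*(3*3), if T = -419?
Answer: -3771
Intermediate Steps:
T*(3*3) = -1257*3 = -419*9 = -3771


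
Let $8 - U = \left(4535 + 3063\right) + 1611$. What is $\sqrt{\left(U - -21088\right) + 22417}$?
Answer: $16 \sqrt{134} \approx 185.21$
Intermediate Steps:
$U = -9201$ ($U = 8 - \left(\left(4535 + 3063\right) + 1611\right) = 8 - \left(7598 + 1611\right) = 8 - 9209 = -9201$)
$\sqrt{\left(U - -21088\right) + 22417} = \sqrt{\left(-9201 - -21088\right) + 22417} = \sqrt{\left(-9201 + 21088\right) + 22417} = \sqrt{11887 + 22417} = \sqrt{34304} = 16 \sqrt{134}$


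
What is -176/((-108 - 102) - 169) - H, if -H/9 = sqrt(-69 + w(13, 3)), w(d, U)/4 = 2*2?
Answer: 176/379 + 9*I*sqrt(53) ≈ 0.46438 + 65.521*I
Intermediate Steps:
w(d, U) = 16 (w(d, U) = 4*(2*2) = 4*4 = 16)
H = -9*I*sqrt(53) (H = -9*sqrt(-69 + 16) = -9*I*sqrt(53) ≈ -65.521*I)
-176/((-108 - 102) - 169) - H = -176/((-108 - 102) - 169) - (-9)*I*sqrt(53) = -176/(-210 - 169) + 9*I*sqrt(53) = -176/(-379) + 9*I*sqrt(53) = -176*(-1/379) + 9*I*sqrt(53) = 176/379 + 9*I*sqrt(53)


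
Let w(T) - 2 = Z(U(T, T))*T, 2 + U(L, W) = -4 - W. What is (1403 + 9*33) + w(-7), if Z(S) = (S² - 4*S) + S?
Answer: 1716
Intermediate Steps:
U(L, W) = -6 - W (U(L, W) = -2 + (-4 - W) = -6 - W)
Z(S) = S² - 3*S
w(T) = 2 + T*(-9 - T)*(-6 - T) (w(T) = 2 + ((-6 - T)*(-3 + (-6 - T)))*T = 2 + ((-6 - T)*(-9 - T))*T = 2 + ((-9 - T)*(-6 - T))*T = 2 + T*(-9 - T)*(-6 - T))
(1403 + 9*33) + w(-7) = (1403 + 9*33) + (2 - 7*(6 - 7)*(9 - 7)) = (1403 + 297) + (2 - 7*(-1)*2) = 1700 + (2 + 14) = 1700 + 16 = 1716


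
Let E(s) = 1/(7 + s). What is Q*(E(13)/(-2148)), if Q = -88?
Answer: 11/5370 ≈ 0.0020484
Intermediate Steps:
Q*(E(13)/(-2148)) = -88/((7 + 13)*(-2148)) = -88*(-1)/(20*2148) = -22*(-1)/(5*2148) = -88*(-1/42960) = 11/5370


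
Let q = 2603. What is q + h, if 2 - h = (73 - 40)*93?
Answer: -464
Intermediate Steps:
h = -3067 (h = 2 - (73 - 40)*93 = 2 - 33*93 = 2 - 1*3069 = 2 - 3069 = -3067)
q + h = 2603 - 3067 = -464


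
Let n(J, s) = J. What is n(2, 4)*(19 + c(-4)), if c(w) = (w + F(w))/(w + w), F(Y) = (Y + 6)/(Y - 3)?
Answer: 547/14 ≈ 39.071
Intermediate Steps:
F(Y) = (6 + Y)/(-3 + Y)
c(w) = (w + (6 + w)/(-3 + w))/(2*w) (c(w) = (w + (6 + w)/(-3 + w))/(w + w) = (w + (6 + w)/(-3 + w))/((2*w)) = (w + (6 + w)/(-3 + w))*(1/(2*w)) = (w + (6 + w)/(-3 + w))/(2*w))
n(2, 4)*(19 + c(-4)) = 2*(19 + (1/2)*(6 - 4 - 4*(-3 - 4))/(-4*(-3 - 4))) = 2*(19 + (1/2)*(-1/4)*(6 - 4 - 4*(-7))/(-7)) = 2*(19 + (1/2)*(-1/4)*(-1/7)*(6 - 4 + 28)) = 2*(19 + (1/2)*(-1/4)*(-1/7)*30) = 2*(19 + 15/28) = 2*(547/28) = 547/14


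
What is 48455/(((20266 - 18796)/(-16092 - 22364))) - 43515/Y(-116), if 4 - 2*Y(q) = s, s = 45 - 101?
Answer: -373103543/294 ≈ -1.2691e+6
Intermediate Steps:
s = -56
Y(q) = 30 (Y(q) = 2 - ½*(-56) = 2 + 28 = 30)
48455/(((20266 - 18796)/(-16092 - 22364))) - 43515/Y(-116) = 48455/(((20266 - 18796)/(-16092 - 22364))) - 43515/30 = 48455/((1470/(-38456))) - 43515*1/30 = 48455/((1470*(-1/38456))) - 2901/2 = 48455/(-735/19228) - 2901/2 = 48455*(-19228/735) - 2901/2 = -186338548/147 - 2901/2 = -373103543/294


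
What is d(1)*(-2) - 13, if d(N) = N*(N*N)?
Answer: -15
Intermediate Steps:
d(N) = N³ (d(N) = N*N² = N³)
d(1)*(-2) - 13 = 1³*(-2) - 13 = 1*(-2) - 13 = -2 - 13 = -15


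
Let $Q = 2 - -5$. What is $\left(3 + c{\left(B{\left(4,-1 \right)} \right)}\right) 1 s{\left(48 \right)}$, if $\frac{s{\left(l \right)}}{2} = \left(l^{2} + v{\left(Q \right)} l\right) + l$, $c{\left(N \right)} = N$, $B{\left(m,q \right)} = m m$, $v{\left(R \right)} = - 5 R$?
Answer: $25536$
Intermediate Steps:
$Q = 7$ ($Q = 2 + 5 = 7$)
$B{\left(m,q \right)} = m^{2}$
$s{\left(l \right)} = - 68 l + 2 l^{2}$ ($s{\left(l \right)} = 2 \left(\left(l^{2} + \left(-5\right) 7 l\right) + l\right) = 2 \left(\left(l^{2} - 35 l\right) + l\right) = 2 \left(l^{2} - 34 l\right) = - 68 l + 2 l^{2}$)
$\left(3 + c{\left(B{\left(4,-1 \right)} \right)}\right) 1 s{\left(48 \right)} = \left(3 + 4^{2}\right) 1 \cdot 2 \cdot 48 \left(-34 + 48\right) = \left(3 + 16\right) 1 \cdot 2 \cdot 48 \cdot 14 = 19 \cdot 1 \cdot 1344 = 19 \cdot 1344 = 25536$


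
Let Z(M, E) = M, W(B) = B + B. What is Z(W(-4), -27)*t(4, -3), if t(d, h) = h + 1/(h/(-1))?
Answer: 64/3 ≈ 21.333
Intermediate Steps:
W(B) = 2*B
t(d, h) = h - 1/h (t(d, h) = h + 1/(h*(-1)) = h + 1/(-h) = h - 1/h)
Z(W(-4), -27)*t(4, -3) = (2*(-4))*(-3 - 1/(-3)) = -8*(-3 - 1*(-⅓)) = -8*(-3 + ⅓) = -8*(-8/3) = 64/3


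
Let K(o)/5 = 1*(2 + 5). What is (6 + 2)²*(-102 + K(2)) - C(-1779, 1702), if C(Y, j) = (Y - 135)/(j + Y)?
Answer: -30190/7 ≈ -4312.9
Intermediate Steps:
C(Y, j) = (-135 + Y)/(Y + j)
K(o) = 35 (K(o) = 5*(1*(2 + 5)) = 5*(1*7) = 5*7 = 35)
(6 + 2)²*(-102 + K(2)) - C(-1779, 1702) = (6 + 2)²*(-102 + 35) - (-135 - 1779)/(-1779 + 1702) = 8²*(-67) - (-1914)/(-77) = 64*(-67) - (-1)*(-1914)/77 = -4288 - 1*174/7 = -4288 - 174/7 = -30190/7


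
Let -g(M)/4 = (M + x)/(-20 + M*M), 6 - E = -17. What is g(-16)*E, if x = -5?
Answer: 483/59 ≈ 8.1864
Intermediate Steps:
E = 23 (E = 6 - 1*(-17) = 6 + 17 = 23)
g(M) = -4*(-5 + M)/(-20 + M**2) (g(M) = -4*(M - 5)/(-20 + M*M) = -4*(-5 + M)/(-20 + M**2))
g(-16)*E = (4*(5 - 1*(-16))/(-20 + (-16)**2))*23 = (4*(5 + 16)/(-20 + 256))*23 = (4*21/236)*23 = (4*(1/236)*21)*23 = (21/59)*23 = 483/59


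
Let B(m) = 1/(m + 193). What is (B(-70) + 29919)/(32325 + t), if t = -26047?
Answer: 1840019/386097 ≈ 4.7657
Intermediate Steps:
B(m) = 1/(193 + m)
(B(-70) + 29919)/(32325 + t) = (1/(193 - 70) + 29919)/(32325 - 26047) = (1/123 + 29919)/6278 = (1/123 + 29919)*(1/6278) = (3680038/123)*(1/6278) = 1840019/386097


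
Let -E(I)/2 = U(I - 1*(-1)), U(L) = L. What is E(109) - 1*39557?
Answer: -39777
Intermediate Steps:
E(I) = -2 - 2*I (E(I) = -2*(I - 1*(-1)) = -2*(I + 1) = -2*(1 + I) = -2 - 2*I)
E(109) - 1*39557 = (-2 - 2*109) - 1*39557 = (-2 - 218) - 39557 = -220 - 39557 = -39777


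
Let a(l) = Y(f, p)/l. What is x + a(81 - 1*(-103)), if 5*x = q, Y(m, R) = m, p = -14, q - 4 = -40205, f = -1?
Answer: -7396989/920 ≈ -8040.2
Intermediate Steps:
q = -40201 (q = 4 - 40205 = -40201)
a(l) = -1/l
x = -40201/5 (x = (⅕)*(-40201) = -40201/5 ≈ -8040.2)
x + a(81 - 1*(-103)) = -40201/5 - 1/(81 - 1*(-103)) = -40201/5 - 1/(81 + 103) = -40201/5 - 1/184 = -7396989/920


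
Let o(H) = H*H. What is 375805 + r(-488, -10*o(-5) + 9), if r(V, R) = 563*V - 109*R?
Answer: 127330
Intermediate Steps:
o(H) = H²
r(V, R) = -109*R + 563*V
375805 + r(-488, -10*o(-5) + 9) = 375805 + (-109*(-10*(-5)² + 9) + 563*(-488)) = 375805 + (-109*(-10*25 + 9) - 274744) = 375805 + (-109*(-250 + 9) - 274744) = 375805 + (-109*(-241) - 274744) = 375805 + (26269 - 274744) = 375805 - 248475 = 127330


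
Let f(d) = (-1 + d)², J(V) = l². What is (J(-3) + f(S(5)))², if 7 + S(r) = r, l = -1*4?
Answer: 625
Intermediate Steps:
l = -4
S(r) = -7 + r
J(V) = 16 (J(V) = (-4)² = 16)
(J(-3) + f(S(5)))² = (16 + (-1 + (-7 + 5))²)² = (16 + (-1 - 2)²)² = (16 + (-3)²)² = (16 + 9)² = 25² = 625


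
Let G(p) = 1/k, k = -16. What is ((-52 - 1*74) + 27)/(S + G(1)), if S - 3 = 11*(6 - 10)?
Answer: 176/73 ≈ 2.4110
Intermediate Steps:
G(p) = -1/16 (G(p) = 1/(-16) = -1/16)
S = -41 (S = 3 + 11*(6 - 10) = 3 + 11*(-4) = 3 - 44 = -41)
((-52 - 1*74) + 27)/(S + G(1)) = ((-52 - 1*74) + 27)/(-41 - 1/16) = ((-52 - 74) + 27)/(-657/16) = (-126 + 27)*(-16/657) = -99*(-16/657) = 176/73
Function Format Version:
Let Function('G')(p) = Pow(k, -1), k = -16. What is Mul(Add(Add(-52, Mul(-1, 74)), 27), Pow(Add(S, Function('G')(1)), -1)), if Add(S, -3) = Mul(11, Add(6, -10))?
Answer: Rational(176, 73) ≈ 2.4110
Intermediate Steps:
Function('G')(p) = Rational(-1, 16) (Function('G')(p) = Pow(-16, -1) = Rational(-1, 16))
S = -41 (S = Add(3, Mul(11, Add(6, -10))) = Add(3, Mul(11, -4)) = Add(3, -44) = -41)
Mul(Add(Add(-52, Mul(-1, 74)), 27), Pow(Add(S, Function('G')(1)), -1)) = Mul(Add(Add(-52, Mul(-1, 74)), 27), Pow(Add(-41, Rational(-1, 16)), -1)) = Mul(Add(Add(-52, -74), 27), Pow(Rational(-657, 16), -1)) = Mul(Add(-126, 27), Rational(-16, 657)) = Mul(-99, Rational(-16, 657)) = Rational(176, 73)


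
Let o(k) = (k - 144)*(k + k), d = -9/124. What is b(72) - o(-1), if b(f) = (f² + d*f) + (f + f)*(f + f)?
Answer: 794368/31 ≈ 25625.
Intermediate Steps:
d = -9/124 (d = -9*1/124 = -9/124 ≈ -0.072581)
b(f) = 5*f² - 9*f/124 (b(f) = (f² - 9*f/124) + (f + f)*(f + f) = (f² - 9*f/124) + (2*f)*(2*f) = (f² - 9*f/124) + 4*f² = 5*f² - 9*f/124)
o(k) = 2*k*(-144 + k) (o(k) = (-144 + k)*(2*k) = 2*k*(-144 + k))
b(72) - o(-1) = (1/124)*72*(-9 + 620*72) - 2*(-1)*(-144 - 1) = (1/124)*72*(-9 + 44640) - 2*(-1)*(-145) = (1/124)*72*44631 - 1*290 = 803358/31 - 290 = 794368/31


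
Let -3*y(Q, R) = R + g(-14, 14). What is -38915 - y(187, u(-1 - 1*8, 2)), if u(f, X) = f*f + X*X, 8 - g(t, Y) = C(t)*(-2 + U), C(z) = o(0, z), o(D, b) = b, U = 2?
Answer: -38884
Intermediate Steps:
C(z) = z
g(t, Y) = 8 (g(t, Y) = 8 - t*(-2 + 2) = 8 - t*0 = 8 - 1*0 = 8 + 0 = 8)
u(f, X) = X² + f² (u(f, X) = f² + X² = X² + f²)
y(Q, R) = -8/3 - R/3 (y(Q, R) = -(R + 8)/3 = -(8 + R)/3 = -8/3 - R/3)
-38915 - y(187, u(-1 - 1*8, 2)) = -38915 - (-8/3 - (2² + (-1 - 1*8)²)/3) = -38915 - (-8/3 - (4 + (-1 - 8)²)/3) = -38915 - (-8/3 - (4 + (-9)²)/3) = -38915 - (-8/3 - (4 + 81)/3) = -38915 - (-8/3 - ⅓*85) = -38915 - (-8/3 - 85/3) = -38915 - 1*(-31) = -38915 + 31 = -38884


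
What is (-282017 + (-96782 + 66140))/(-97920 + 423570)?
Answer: -312659/325650 ≈ -0.96011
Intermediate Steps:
(-282017 + (-96782 + 66140))/(-97920 + 423570) = (-282017 - 30642)/325650 = -312659*1/325650 = -312659/325650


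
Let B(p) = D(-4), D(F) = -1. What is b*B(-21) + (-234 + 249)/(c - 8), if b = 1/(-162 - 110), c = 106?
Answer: 2089/13328 ≈ 0.15674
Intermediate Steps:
B(p) = -1
b = -1/272 (b = 1/(-272) = -1/272 ≈ -0.0036765)
b*B(-21) + (-234 + 249)/(c - 8) = -1/272*(-1) + (-234 + 249)/(106 - 8) = 1/272 + 15/98 = 2089/13328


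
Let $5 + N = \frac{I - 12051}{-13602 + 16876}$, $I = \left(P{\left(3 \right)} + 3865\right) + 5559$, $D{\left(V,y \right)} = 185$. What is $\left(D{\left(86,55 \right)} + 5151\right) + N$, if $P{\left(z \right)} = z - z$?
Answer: $\frac{17451067}{3274} \approx 5330.2$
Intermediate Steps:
$P{\left(z \right)} = 0$
$I = 9424$ ($I = \left(0 + 3865\right) + 5559 = 3865 + 5559 = 9424$)
$N = - \frac{18997}{3274}$ ($N = -5 + \frac{9424 - 12051}{-13602 + 16876} = -5 - \frac{2627}{3274} = - \frac{18997}{3274} \approx -5.8024$)
$\left(D{\left(86,55 \right)} + 5151\right) + N = \left(185 + 5151\right) - \frac{18997}{3274} = 5336 - \frac{18997}{3274} = \frac{17451067}{3274}$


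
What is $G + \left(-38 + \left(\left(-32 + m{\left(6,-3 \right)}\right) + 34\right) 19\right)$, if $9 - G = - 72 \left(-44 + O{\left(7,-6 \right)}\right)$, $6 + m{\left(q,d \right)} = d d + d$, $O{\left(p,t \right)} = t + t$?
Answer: $-4023$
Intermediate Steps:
$O{\left(p,t \right)} = 2 t$
$m{\left(q,d \right)} = -6 + d + d^{2}$ ($m{\left(q,d \right)} = -6 + \left(d d + d\right) = -6 + \left(d^{2} + d\right) = -6 + \left(d + d^{2}\right) = -6 + d + d^{2}$)
$G = -4023$ ($G = 9 - - 72 \left(-44 + 2 \left(-6\right)\right) = 9 - - 72 \left(-44 - 12\right) = 9 - \left(-72\right) \left(-56\right) = 9 - 4032 = -4023$)
$G + \left(-38 + \left(\left(-32 + m{\left(6,-3 \right)}\right) + 34\right) 19\right) = -4023 - \left(38 - \left(\left(-32 - \left(9 - 9\right)\right) + 34\right) 19\right) = -4023 - \left(38 - \left(\left(-32 - 0\right) + 34\right) 19\right) = -4023 - \left(38 - \left(\left(-32 + 0\right) + 34\right) 19\right) = -4023 - \left(38 - \left(-32 + 34\right) 19\right) = -4023 + \left(-38 + 2 \cdot 19\right) = -4023 + \left(-38 + 38\right) = -4023 + 0 = -4023$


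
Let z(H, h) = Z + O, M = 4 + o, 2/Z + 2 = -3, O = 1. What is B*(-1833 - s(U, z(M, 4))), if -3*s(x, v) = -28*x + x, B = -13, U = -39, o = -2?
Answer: 19266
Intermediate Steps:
Z = -⅖ (Z = 2/(-2 - 3) = 2/(-5) = 2*(-⅕) = -⅖ ≈ -0.40000)
M = 2 (M = 4 - 2 = 2)
z(H, h) = ⅗ (z(H, h) = -⅖ + 1 = ⅗)
s(x, v) = 9*x (s(x, v) = -(-28*x + x)/3 = -(-9)*x = 9*x)
B*(-1833 - s(U, z(M, 4))) = -13*(-1833 - 9*(-39)) = -13*(-1833 - 1*(-351)) = -13*(-1833 + 351) = -13*(-1482) = 19266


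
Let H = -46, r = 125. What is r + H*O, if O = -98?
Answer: 4633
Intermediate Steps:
r + H*O = 125 - 46*(-98) = 125 + 4508 = 4633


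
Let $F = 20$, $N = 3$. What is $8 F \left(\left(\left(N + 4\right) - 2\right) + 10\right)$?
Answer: $2400$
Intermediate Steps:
$8 F \left(\left(\left(N + 4\right) - 2\right) + 10\right) = 8 \cdot 20 \left(\left(\left(3 + 4\right) - 2\right) + 10\right) = 160 \left(\left(7 - 2\right) + 10\right) = 160 \left(5 + 10\right) = 160 \cdot 15 = 2400$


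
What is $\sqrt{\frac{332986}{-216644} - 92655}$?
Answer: $\frac{i \sqrt{1087199902255766}}{108322} \approx 304.4 i$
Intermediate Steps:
$\sqrt{\frac{332986}{-216644} - 92655} = \sqrt{332986 \left(- \frac{1}{216644}\right) - 92655} = \sqrt{- \frac{166493}{108322} - 92655} = \sqrt{- \frac{10036741403}{108322}} = \frac{i \sqrt{1087199902255766}}{108322}$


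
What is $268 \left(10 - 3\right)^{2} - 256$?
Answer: $12876$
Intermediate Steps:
$268 \left(10 - 3\right)^{2} - 256 = 268 \cdot 7^{2} - 256 = 268 \cdot 49 - 256 = 13132 - 256 = 12876$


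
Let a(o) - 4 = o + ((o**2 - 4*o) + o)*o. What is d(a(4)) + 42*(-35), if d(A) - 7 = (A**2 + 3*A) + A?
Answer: -791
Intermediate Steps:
a(o) = 4 + o + o*(o**2 - 3*o) (a(o) = 4 + (o + ((o**2 - 4*o) + o)*o) = 4 + (o + (o**2 - 3*o)*o) = 4 + (o + o*(o**2 - 3*o)) = 4 + o + o*(o**2 - 3*o))
d(A) = 7 + A**2 + 4*A (d(A) = 7 + ((A**2 + 3*A) + A) = 7 + (A**2 + 4*A) = 7 + A**2 + 4*A)
d(a(4)) + 42*(-35) = (7 + (4 + 4 + 4**3 - 3*4**2)**2 + 4*(4 + 4 + 4**3 - 3*4**2)) + 42*(-35) = (7 + (4 + 4 + 64 - 3*16)**2 + 4*(4 + 4 + 64 - 3*16)) - 1470 = (7 + (4 + 4 + 64 - 48)**2 + 4*(4 + 4 + 64 - 48)) - 1470 = (7 + 24**2 + 4*24) - 1470 = (7 + 576 + 96) - 1470 = 679 - 1470 = -791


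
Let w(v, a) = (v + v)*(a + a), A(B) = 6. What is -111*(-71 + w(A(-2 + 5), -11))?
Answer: 37185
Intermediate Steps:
w(v, a) = 4*a*v (w(v, a) = (2*v)*(2*a) = 4*a*v)
-111*(-71 + w(A(-2 + 5), -11)) = -111*(-71 + 4*(-11)*6) = -111*(-71 - 264) = -111*(-335) = 37185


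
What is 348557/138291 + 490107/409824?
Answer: 7800904115/2099072992 ≈ 3.7164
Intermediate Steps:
348557/138291 + 490107/409824 = 348557*(1/138291) + 490107*(1/409824) = 348557/138291 + 163369/136608 = 7800904115/2099072992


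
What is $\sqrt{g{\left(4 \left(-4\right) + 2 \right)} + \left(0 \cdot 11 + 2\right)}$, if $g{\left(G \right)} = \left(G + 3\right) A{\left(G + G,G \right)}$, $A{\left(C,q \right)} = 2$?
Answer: $2 i \sqrt{5} \approx 4.4721 i$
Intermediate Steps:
$g{\left(G \right)} = 6 + 2 G$ ($g{\left(G \right)} = \left(G + 3\right) 2 = \left(3 + G\right) 2 = 6 + 2 G$)
$\sqrt{g{\left(4 \left(-4\right) + 2 \right)} + \left(0 \cdot 11 + 2\right)} = \sqrt{\left(6 + 2 \left(4 \left(-4\right) + 2\right)\right) + \left(0 \cdot 11 + 2\right)} = \sqrt{\left(6 + 2 \left(-16 + 2\right)\right) + \left(0 + 2\right)} = \sqrt{\left(6 + 2 \left(-14\right)\right) + 2} = \sqrt{\left(6 - 28\right) + 2} = \sqrt{-22 + 2} = \sqrt{-20} = 2 i \sqrt{5}$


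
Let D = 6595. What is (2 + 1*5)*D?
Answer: 46165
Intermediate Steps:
(2 + 1*5)*D = (2 + 1*5)*6595 = (2 + 5)*6595 = 7*6595 = 46165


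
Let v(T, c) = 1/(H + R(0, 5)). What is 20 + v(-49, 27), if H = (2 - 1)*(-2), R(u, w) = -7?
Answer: 179/9 ≈ 19.889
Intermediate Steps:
H = -2 (H = 1*(-2) = -2)
v(T, c) = -⅑ (v(T, c) = 1/(-2 - 7) = 1/(-9) = -⅑)
20 + v(-49, 27) = 20 - ⅑ = 179/9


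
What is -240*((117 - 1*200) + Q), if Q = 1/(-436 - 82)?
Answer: 5159400/259 ≈ 19920.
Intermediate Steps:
Q = -1/518 (Q = 1/(-518) = -1/518 ≈ -0.0019305)
-240*((117 - 1*200) + Q) = -240*((117 - 1*200) - 1/518) = -240*((117 - 200) - 1/518) = -240*(-83 - 1/518) = -240*(-42995/518) = 5159400/259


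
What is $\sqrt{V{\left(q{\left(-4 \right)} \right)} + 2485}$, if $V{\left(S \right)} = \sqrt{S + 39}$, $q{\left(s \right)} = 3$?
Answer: $\sqrt{2485 + \sqrt{42}} \approx 49.915$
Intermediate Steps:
$V{\left(S \right)} = \sqrt{39 + S}$
$\sqrt{V{\left(q{\left(-4 \right)} \right)} + 2485} = \sqrt{\sqrt{39 + 3} + 2485} = \sqrt{\sqrt{42} + 2485} = \sqrt{2485 + \sqrt{42}}$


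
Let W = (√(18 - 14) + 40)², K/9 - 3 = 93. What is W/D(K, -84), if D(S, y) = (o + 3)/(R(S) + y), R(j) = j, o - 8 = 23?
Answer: 687960/17 ≈ 40468.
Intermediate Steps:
o = 31 (o = 8 + 23 = 31)
K = 864 (K = 27 + 9*93 = 27 + 837 = 864)
D(S, y) = 34/(S + y) (D(S, y) = (31 + 3)/(S + y) = 34/(S + y))
W = 1764 (W = (√4 + 40)² = (2 + 40)² = 42² = 1764)
W/D(K, -84) = 1764/((34/(864 - 84))) = 1764/((34/780)) = 1764/((34*(1/780))) = 1764/(17/390) = 1764*(390/17) = 687960/17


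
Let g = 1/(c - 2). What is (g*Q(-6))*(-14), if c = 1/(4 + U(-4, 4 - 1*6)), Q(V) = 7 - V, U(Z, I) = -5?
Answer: 182/3 ≈ 60.667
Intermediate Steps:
c = -1 (c = 1/(4 - 5) = 1/(-1) = -1)
g = -⅓ (g = 1/(-1 - 2) = 1/(-3) = -⅓ ≈ -0.33333)
(g*Q(-6))*(-14) = -(7 - 1*(-6))/3*(-14) = -(7 + 6)/3*(-14) = -⅓*13*(-14) = -13/3*(-14) = 182/3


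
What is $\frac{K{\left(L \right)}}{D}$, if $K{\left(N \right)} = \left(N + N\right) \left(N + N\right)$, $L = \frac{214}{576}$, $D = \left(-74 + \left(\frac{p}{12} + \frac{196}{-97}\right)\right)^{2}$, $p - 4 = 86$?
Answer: $\frac{107723641}{916032753216} \approx 0.0001176$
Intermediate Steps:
$p = 90$ ($p = 4 + 86 = 90$)
$D = \frac{176703849}{37636}$ ($D = \left(-74 + \left(\frac{90}{12} + \frac{196}{-97}\right)\right)^{2} = \left(-74 + \left(90 \cdot \frac{1}{12} + 196 \left(- \frac{1}{97}\right)\right)\right)^{2} = \left(-74 + \left(\frac{15}{2} - \frac{196}{97}\right)\right)^{2} = \left(-74 + \frac{1063}{194}\right)^{2} = \left(- \frac{13293}{194}\right)^{2} = \frac{176703849}{37636} \approx 4695.1$)
$L = \frac{107}{288}$ ($L = 214 \cdot \frac{1}{576} = \frac{107}{288} \approx 0.37153$)
$K{\left(N \right)} = 4 N^{2}$ ($K{\left(N \right)} = 2 N 2 N = 4 N^{2}$)
$\frac{K{\left(L \right)}}{D} = \frac{4 \left(\frac{107}{288}\right)^{2}}{\frac{176703849}{37636}} = 4 \cdot \frac{11449}{82944} \cdot \frac{37636}{176703849} = \frac{11449}{20736} \cdot \frac{37636}{176703849} = \frac{107723641}{916032753216}$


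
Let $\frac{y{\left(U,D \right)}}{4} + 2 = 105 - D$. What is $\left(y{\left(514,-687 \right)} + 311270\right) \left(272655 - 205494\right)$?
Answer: $21117433230$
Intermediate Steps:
$y{\left(U,D \right)} = 412 - 4 D$ ($y{\left(U,D \right)} = -8 + 4 \left(105 - D\right) = -8 - \left(-420 + 4 D\right) = 412 - 4 D$)
$\left(y{\left(514,-687 \right)} + 311270\right) \left(272655 - 205494\right) = \left(\left(412 - -2748\right) + 311270\right) \left(272655 - 205494\right) = \left(\left(412 + 2748\right) + 311270\right) 67161 = \left(3160 + 311270\right) 67161 = 314430 \cdot 67161 = 21117433230$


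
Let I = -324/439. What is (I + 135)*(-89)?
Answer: -5245749/439 ≈ -11949.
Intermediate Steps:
I = -324/439 (I = -324*1/439 = -324/439 ≈ -0.73804)
(I + 135)*(-89) = (-324/439 + 135)*(-89) = (58941/439)*(-89) = -5245749/439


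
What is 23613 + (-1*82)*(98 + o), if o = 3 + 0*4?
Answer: 15331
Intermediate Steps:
o = 3 (o = 3 + 0 = 3)
23613 + (-1*82)*(98 + o) = 23613 + (-1*82)*(98 + 3) = 23613 - 82*101 = 23613 - 8282 = 15331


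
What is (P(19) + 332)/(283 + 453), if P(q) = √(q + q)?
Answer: 83/184 + √38/736 ≈ 0.45946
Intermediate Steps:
P(q) = √2*√q (P(q) = √(2*q) = √2*√q)
(P(19) + 332)/(283 + 453) = (√2*√19 + 332)/(283 + 453) = (√38 + 332)/736 = (332 + √38)*(1/736) = 83/184 + √38/736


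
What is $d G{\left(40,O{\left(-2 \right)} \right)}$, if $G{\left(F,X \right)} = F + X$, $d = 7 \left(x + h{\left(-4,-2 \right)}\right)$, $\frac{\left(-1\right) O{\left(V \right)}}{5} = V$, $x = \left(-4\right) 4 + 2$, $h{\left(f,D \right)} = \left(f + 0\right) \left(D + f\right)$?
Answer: $3500$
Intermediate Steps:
$h{\left(f,D \right)} = f \left(D + f\right)$
$x = -14$ ($x = -16 + 2 = -14$)
$O{\left(V \right)} = - 5 V$
$d = 70$ ($d = 7 \left(-14 - 4 \left(-2 - 4\right)\right) = 7 \left(-14 - -24\right) = 7 \left(-14 + 24\right) = 7 \cdot 10 = 70$)
$d G{\left(40,O{\left(-2 \right)} \right)} = 70 \left(40 - -10\right) = 70 \left(40 + 10\right) = 70 \cdot 50 = 3500$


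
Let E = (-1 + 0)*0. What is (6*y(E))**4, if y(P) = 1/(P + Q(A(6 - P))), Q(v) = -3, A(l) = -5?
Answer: 16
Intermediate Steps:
E = 0 (E = -1*0 = 0)
y(P) = 1/(-3 + P) (y(P) = 1/(P - 3) = 1/(-3 + P))
(6*y(E))**4 = (6/(-3 + 0))**4 = (6/(-3))**4 = (6*(-1/3))**4 = (-2)**4 = 16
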